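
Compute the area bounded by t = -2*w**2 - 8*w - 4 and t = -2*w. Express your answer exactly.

1/3

Both boundary curves give t as a function of w, so integrate with respect to w. Setting them equal: -2*w**2 - 6*w - 4 = 0, i.e. -2*(w + 1)*(w + 2) = 0, so they meet at w = -2, -1.
For w in [-2, -1], t = -2*w**2 - 8*w - 4 is on the right; area = ∫[-2,-1] (-2*w**2 - 6*w - 4) dw = 1/3.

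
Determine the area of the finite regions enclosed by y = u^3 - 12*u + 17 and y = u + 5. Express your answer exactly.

407/4

Set the curves equal: u^3 - 12*u + 17 = u + 5, so u^3 - 13*u + 12 = 0, which factors as (u - 3)*(u - 1)*(u + 4) = 0. The curves meet at u = -4, 1, 3.
On [-4, 1], y = u^3 - 12*u + 17 is on top; that piece has area ∫[-4,1] (u^3 - 13*u + 12) du = 375/4.
On [1, 3], y = u + 5 is on top; that piece has area ∫[1,3] (-(u^3 - 13*u + 12)) du = 8.
Total enclosed area = 375/4 + 8 = 407/4.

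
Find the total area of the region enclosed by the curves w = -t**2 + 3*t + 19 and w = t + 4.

Set the curves equal: -t**2 + 3*t + 19 = t + 4, so -t**2 + 2*t + 15 = 0, which factors as -(t - 5)*(t + 3) = 0. The curves meet at t = -3, 5.
On [-3, 5], w = -t**2 + 3*t + 19 is on top; that piece has area ∫[-3,5] (-t**2 + 2*t + 15) dt = 256/3.

256/3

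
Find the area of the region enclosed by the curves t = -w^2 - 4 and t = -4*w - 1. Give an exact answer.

Both boundary curves give t as a function of w, so integrate with respect to w. Setting them equal: -w^2 + 4*w - 3 = 0, i.e. -(w - 3)*(w - 1) = 0, so they meet at w = 1, 3.
For w in [1, 3], t = -w^2 - 4 is on the right; area = ∫[1,3] (-w^2 + 4*w - 3) dw = 4/3.

4/3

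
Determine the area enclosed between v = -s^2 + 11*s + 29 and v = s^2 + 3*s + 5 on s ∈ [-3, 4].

458/3

The difference (-s^2 + 11*s + 29) - (s^2 + 3*s + 5) = -2*s^2 + 8*s + 24 changes sign at s = -2 inside [-3, 4], so split the integral there.
∫[-3,-2] (-2*s^2 + 8*s + 24) ds = -26/3; the area of that piece is 26/3.
∫[-2,4] (-2*s^2 + 8*s + 24) ds = 144.
Total area = 26/3 + 144 = 458/3.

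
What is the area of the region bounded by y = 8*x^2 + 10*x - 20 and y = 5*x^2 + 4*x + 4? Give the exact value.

108

Set the curves equal: 8*x^2 + 10*x - 20 = 5*x^2 + 4*x + 4, so 3*x^2 + 6*x - 24 = 0, which factors as 3*(x - 2)*(x + 4) = 0. The curves meet at x = -4, 2.
On [-4, 2], y = 5*x^2 + 4*x + 4 is on top; that piece has area ∫[-4,2] (-(3*x^2 + 6*x - 24)) dx = 108.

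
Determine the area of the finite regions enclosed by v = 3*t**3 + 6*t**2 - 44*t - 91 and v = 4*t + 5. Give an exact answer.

Set the curves equal: 3*t**3 + 6*t**2 - 44*t - 91 = 4*t + 5, so 3*t**3 + 6*t**2 - 48*t - 96 = 0, which factors as 3*(t - 4)*(t + 2)*(t + 4) = 0. The curves meet at t = -4, -2, 4.
On [-4, -2], v = 3*t**3 + 6*t**2 - 44*t - 91 is on top; that piece has area ∫[-4,-2] (3*t**3 + 6*t**2 - 48*t - 96) dt = 28.
On [-2, 4], v = 4*t + 5 is on top; that piece has area ∫[-2,4] (-(3*t**3 + 6*t**2 - 48*t - 96)) dt = 540.
Total enclosed area = 28 + 540 = 568.

568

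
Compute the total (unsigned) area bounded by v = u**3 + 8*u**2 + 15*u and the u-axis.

253/12

The curve meets the u-axis where u**3 + 8*u**2 + 15*u = 0, i.e. u*(u + 3)*(u + 5) = 0, at u = -5, -3, 0.
On [-5, -3] the curve lies above the axis; ∫[-5,-3] (u**3 + 8*u**2 + 15*u) du = 16/3, giving area 16/3.
On [-3, 0] the curve lies below the axis; ∫[-3,0] (u**3 + 8*u**2 + 15*u) du = -63/4, giving area 63/4.
Total area = 16/3 + 63/4 = 253/12.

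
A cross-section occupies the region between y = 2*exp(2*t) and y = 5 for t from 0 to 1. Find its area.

-9 - 11*log(2)/2 + log(10)/2 + 9*log(5)/2 + exp(2)

The difference (2*exp(2*t)) - (5) = 2*exp(2*t) - 5 changes sign at t = -log(2)/2 + log(5)/2 inside [0, 1], so split the integral there.
∫[0,-log(2)/2 + log(5)/2] (2*exp(2*t) - 5) dt = log(4*sqrt(10)/125) + 3/2; the area of that piece is -3/2 + log(25*sqrt(10)/8).
∫[-log(2)/2 + log(5)/2,1] (2*exp(2*t) - 5) dt = -15/2 - 5*log(2)/2 + 5*log(5)/2 + exp(2).
Total area = (-3/2 + log(25*sqrt(10)/8)) + (-15/2 - 5*log(2)/2 + 5*log(5)/2 + exp(2)) = -9 - 11*log(2)/2 + log(10)/2 + 9*log(5)/2 + exp(2).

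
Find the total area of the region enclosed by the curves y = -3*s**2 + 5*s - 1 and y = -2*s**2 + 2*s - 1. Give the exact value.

9/2

Set the curves equal: -3*s**2 + 5*s - 1 = -2*s**2 + 2*s - 1, so -s**2 + 3*s = 0, which factors as -s*(s - 3) = 0. The curves meet at s = 0, 3.
On [0, 3], y = -3*s**2 + 5*s - 1 is on top; that piece has area ∫[0,3] (-s**2 + 3*s) ds = 9/2.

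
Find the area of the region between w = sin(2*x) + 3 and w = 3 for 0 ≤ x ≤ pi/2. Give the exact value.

On [0, pi/2], (sin(2*x) + 3) - (3) = sin(2*x) is ≥ 0 throughout, so the area is a single integral of |sin(2*x)|.
∫[0,pi/2] (sin(2*x)) dx = 1.

1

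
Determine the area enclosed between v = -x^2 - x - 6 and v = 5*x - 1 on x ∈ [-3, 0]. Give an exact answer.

23/3

The difference (-x^2 - x - 6) - (5*x - 1) = -x^2 - 6*x - 5 changes sign at x = -1 inside [-3, 0], so split the integral there.
∫[-3,-1] (-x^2 - 6*x - 5) dx = 16/3.
∫[-1,0] (-x^2 - 6*x - 5) dx = -7/3; the area of that piece is 7/3.
Total area = 16/3 + 7/3 = 23/3.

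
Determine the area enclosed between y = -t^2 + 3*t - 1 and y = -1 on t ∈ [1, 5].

The difference (-t^2 + 3*t - 1) - (-1) = -t^2 + 3*t changes sign at t = 3 inside [1, 5], so split the integral there.
∫[1,3] (-t^2 + 3*t) dt = 10/3.
∫[3,5] (-t^2 + 3*t) dt = -26/3; the area of that piece is 26/3.
Total area = 10/3 + 26/3 = 12.

12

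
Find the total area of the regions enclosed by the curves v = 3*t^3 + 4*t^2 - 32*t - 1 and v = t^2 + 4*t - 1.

937/4

Set the curves equal: 3*t^3 + 4*t^2 - 32*t - 1 = t^2 + 4*t - 1, so 3*t^3 + 3*t^2 - 36*t = 0, which factors as 3*t*(t - 3)*(t + 4) = 0. The curves meet at t = -4, 0, 3.
On [-4, 0], v = 3*t^3 + 4*t^2 - 32*t - 1 is on top; that piece has area ∫[-4,0] (3*t^3 + 3*t^2 - 36*t) dt = 160.
On [0, 3], v = t^2 + 4*t - 1 is on top; that piece has area ∫[0,3] (-(3*t^3 + 3*t^2 - 36*t)) dt = 297/4.
Total enclosed area = 160 + 297/4 = 937/4.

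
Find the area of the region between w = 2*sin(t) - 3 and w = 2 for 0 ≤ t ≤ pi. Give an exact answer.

On [0, pi], (2*sin(t) - 3) - (2) = 2*sin(t) - 5 is ≤ 0 throughout, so the area is a single integral of |2*sin(t) - 5|.
∫[0,pi] (2*sin(t) - 5) dt = 4 - 5*pi; the area of that piece is -4 + 5*pi.

-4 + 5*pi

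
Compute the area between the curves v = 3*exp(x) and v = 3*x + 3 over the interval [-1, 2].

-27/2 - 3*exp(-1) + 3*exp(2)

On [-1, 2], (3*exp(x)) - (3*x + 3) = -3*x + 3*exp(x) - 3 is ≥ 0 throughout, so the area is a single integral of |-3*x + 3*exp(x) - 3|.
∫[-1,2] (-3*x + 3*exp(x) - 3) dx = -27/2 - 3*exp(-1) + 3*exp(2).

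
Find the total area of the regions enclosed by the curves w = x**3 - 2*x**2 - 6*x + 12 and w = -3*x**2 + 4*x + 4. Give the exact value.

443/6

Set the curves equal: x**3 - 2*x**2 - 6*x + 12 = -3*x**2 + 4*x + 4, so x**3 + x**2 - 10*x + 8 = 0, which factors as (x - 2)*(x - 1)*(x + 4) = 0. The curves meet at x = -4, 1, 2.
On [-4, 1], w = x**3 - 2*x**2 - 6*x + 12 is on top; that piece has area ∫[-4,1] (x**3 + x**2 - 10*x + 8) dx = 875/12.
On [1, 2], w = -3*x**2 + 4*x + 4 is on top; that piece has area ∫[1,2] (-(x**3 + x**2 - 10*x + 8)) dx = 11/12.
Total enclosed area = 875/12 + 11/12 = 443/6.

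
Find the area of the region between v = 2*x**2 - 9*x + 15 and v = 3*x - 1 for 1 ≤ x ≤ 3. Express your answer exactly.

4

The difference (2*x**2 - 9*x + 15) - (3*x - 1) = 2*x**2 - 12*x + 16 changes sign at x = 2 inside [1, 3], so split the integral there.
∫[1,2] (2*x**2 - 12*x + 16) dx = 8/3.
∫[2,3] (2*x**2 - 12*x + 16) dx = -4/3; the area of that piece is 4/3.
Total area = 8/3 + 4/3 = 4.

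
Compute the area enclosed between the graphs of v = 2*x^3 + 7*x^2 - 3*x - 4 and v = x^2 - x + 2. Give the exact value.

Set the curves equal: 2*x^3 + 7*x^2 - 3*x - 4 = x^2 - x + 2, so 2*x^3 + 6*x^2 - 2*x - 6 = 0, which factors as 2*(x - 1)*(x + 1)*(x + 3) = 0. The curves meet at x = -3, -1, 1.
On [-3, -1], v = 2*x^3 + 7*x^2 - 3*x - 4 is on top; that piece has area ∫[-3,-1] (2*x^3 + 6*x^2 - 2*x - 6) dx = 8.
On [-1, 1], v = x^2 - x + 2 is on top; that piece has area ∫[-1,1] (-(2*x^3 + 6*x^2 - 2*x - 6)) dx = 8.
Total enclosed area = 8 + 8 = 16.

16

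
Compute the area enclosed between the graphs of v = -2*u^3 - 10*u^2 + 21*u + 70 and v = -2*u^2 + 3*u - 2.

1741/6

Set the curves equal: -2*u^3 - 10*u^2 + 21*u + 70 = -2*u^2 + 3*u - 2, so -2*u^3 - 8*u^2 + 18*u + 72 = 0, which factors as -2*(u - 3)*(u + 3)*(u + 4) = 0. The curves meet at u = -4, -3, 3.
On [-4, -3], v = -2*u^2 + 3*u - 2 is on top; that piece has area ∫[-4,-3] (-(-2*u^3 - 8*u^2 + 18*u + 72)) du = 13/6.
On [-3, 3], v = -2*u^3 - 10*u^2 + 21*u + 70 is on top; that piece has area ∫[-3,3] (-2*u^3 - 8*u^2 + 18*u + 72) du = 288.
Total enclosed area = 13/6 + 288 = 1741/6.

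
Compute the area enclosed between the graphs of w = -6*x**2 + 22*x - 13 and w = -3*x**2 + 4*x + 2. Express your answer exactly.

32

Set the curves equal: -6*x**2 + 22*x - 13 = -3*x**2 + 4*x + 2, so -3*x**2 + 18*x - 15 = 0, which factors as -3*(x - 5)*(x - 1) = 0. The curves meet at x = 1, 5.
On [1, 5], w = -6*x**2 + 22*x - 13 is on top; that piece has area ∫[1,5] (-3*x**2 + 18*x - 15) dx = 32.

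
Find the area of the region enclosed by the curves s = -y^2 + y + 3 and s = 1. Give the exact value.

9/2

Both boundary curves give s as a function of y, so integrate with respect to y. Setting them equal: -y^2 + y + 2 = 0, i.e. -(y - 2)*(y + 1) = 0, so they meet at y = -1, 2.
For y in [-1, 2], s = -y^2 + y + 3 is on the right; area = ∫[-1,2] (-y^2 + y + 2) dy = 9/2.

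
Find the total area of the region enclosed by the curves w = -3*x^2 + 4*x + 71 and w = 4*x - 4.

500

Set the curves equal: -3*x^2 + 4*x + 71 = 4*x - 4, so -3*x^2 + 75 = 0, which factors as -3*(x - 5)*(x + 5) = 0. The curves meet at x = -5, 5.
On [-5, 5], w = -3*x^2 + 4*x + 71 is on top; that piece has area ∫[-5,5] (-3*x^2 + 75) dx = 500.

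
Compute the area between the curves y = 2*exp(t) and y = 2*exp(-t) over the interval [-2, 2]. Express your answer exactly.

The difference (2*exp(t)) - (2*exp(-t)) = 2*exp(t) - 2*exp(-t) changes sign at t = 0 inside [-2, 2], so split the integral there.
∫[-2,0] (2*exp(t) - 2*exp(-t)) dt = -2*exp(2) - 2*exp(-2) + 4; the area of that piece is -4 + 2*exp(-2) + 2*exp(2).
∫[0,2] (2*exp(t) - 2*exp(-t)) dt = -4 + 2*exp(-2) + 2*exp(2).
Total area = (-4 + 2*exp(-2) + 2*exp(2)) + (-4 + 2*exp(-2) + 2*exp(2)) = -8 + 4*exp(-2) + 4*exp(2).

-8 + 4*exp(-2) + 4*exp(2)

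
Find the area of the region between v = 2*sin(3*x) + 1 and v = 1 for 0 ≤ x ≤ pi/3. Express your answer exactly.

On [0, pi/3], (2*sin(3*x) + 1) - (1) = 2*sin(3*x) is ≥ 0 throughout, so the area is a single integral of |2*sin(3*x)|.
∫[0,pi/3] (2*sin(3*x)) dx = 4/3.

4/3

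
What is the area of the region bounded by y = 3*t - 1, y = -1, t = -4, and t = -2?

On [-4, -2], (3*t - 1) - (-1) = 3*t is ≤ 0 throughout, so the area is a single integral of |3*t|.
∫[-4,-2] (3*t) dt = -18; the area of that piece is 18.

18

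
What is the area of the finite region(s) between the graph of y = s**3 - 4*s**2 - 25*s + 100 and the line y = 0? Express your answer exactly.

The curve meets the s-axis where s**3 - 4*s**2 - 25*s + 100 = 0, i.e. (s - 5)*(s - 4)*(s + 5) = 0, at s = -5, 4, 5.
On [-5, 4] the curve lies above the axis; ∫[-5,4] (s**3 - 4*s**2 - 25*s + 100) ds = 2673/4, giving area 2673/4.
On [4, 5] the curve lies below the axis; ∫[4,5] (s**3 - 4*s**2 - 25*s + 100) ds = -19/12, giving area 19/12.
Total area = 2673/4 + 19/12 = 4019/6.

4019/6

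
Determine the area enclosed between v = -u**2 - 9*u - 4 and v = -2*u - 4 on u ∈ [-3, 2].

The difference (-u**2 - 9*u - 4) - (-2*u - 4) = -u**2 - 7*u changes sign at u = 0 inside [-3, 2], so split the integral there.
∫[-3,0] (-u**2 - 7*u) du = 45/2.
∫[0,2] (-u**2 - 7*u) du = -50/3; the area of that piece is 50/3.
Total area = 45/2 + 50/3 = 235/6.

235/6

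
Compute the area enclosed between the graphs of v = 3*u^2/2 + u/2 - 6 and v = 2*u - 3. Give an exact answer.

27/4

Set the curves equal: 3*u^2/2 + u/2 - 6 = 2*u - 3, so 3*u^2/2 - 3*u/2 - 3 = 0, which factors as 3*(u - 2)*(u + 1)/2 = 0. The curves meet at u = -1, 2.
On [-1, 2], v = 2*u - 3 is on top; that piece has area ∫[-1,2] (-(3*u^2/2 - 3*u/2 - 3)) du = 27/4.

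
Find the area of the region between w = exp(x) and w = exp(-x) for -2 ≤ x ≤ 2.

-4 + 2*exp(-2) + 2*exp(2)

The difference (exp(x)) - (exp(-x)) = exp(x) - exp(-x) changes sign at x = 0 inside [-2, 2], so split the integral there.
∫[-2,0] (exp(x) - exp(-x)) dx = -exp(2) - exp(-2) + 2; the area of that piece is -2 + exp(-2) + exp(2).
∫[0,2] (exp(x) - exp(-x)) dx = -2 + exp(-2) + exp(2).
Total area = (-2 + exp(-2) + exp(2)) + (-2 + exp(-2) + exp(2)) = -4 + 2*exp(-2) + 2*exp(2).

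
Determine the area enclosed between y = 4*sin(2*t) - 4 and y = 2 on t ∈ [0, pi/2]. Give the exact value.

On [0, pi/2], (4*sin(2*t) - 4) - (2) = 4*sin(2*t) - 6 is ≤ 0 throughout, so the area is a single integral of |4*sin(2*t) - 6|.
∫[0,pi/2] (4*sin(2*t) - 6) dt = 4 - 3*pi; the area of that piece is -4 + 3*pi.

-4 + 3*pi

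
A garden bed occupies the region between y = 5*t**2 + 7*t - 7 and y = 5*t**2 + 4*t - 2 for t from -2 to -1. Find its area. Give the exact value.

On [-2, -1], (5*t**2 + 7*t - 7) - (5*t**2 + 4*t - 2) = 3*t - 5 is ≤ 0 throughout, so the area is a single integral of |3*t - 5|.
∫[-2,-1] (3*t - 5) dt = -19/2; the area of that piece is 19/2.

19/2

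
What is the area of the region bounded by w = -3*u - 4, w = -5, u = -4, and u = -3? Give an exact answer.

On [-4, -3], (-3*u - 4) - (-5) = -3*u + 1 is ≥ 0 throughout, so the area is a single integral of |-3*u + 1|.
∫[-4,-3] (-3*u + 1) du = 23/2.

23/2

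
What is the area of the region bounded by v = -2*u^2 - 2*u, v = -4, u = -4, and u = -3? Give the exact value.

41/3

On [-4, -3], (-2*u^2 - 2*u) - (-4) = -2*u^2 - 2*u + 4 is ≤ 0 throughout, so the area is a single integral of |-2*u^2 - 2*u + 4|.
∫[-4,-3] (-2*u^2 - 2*u + 4) du = -41/3; the area of that piece is 41/3.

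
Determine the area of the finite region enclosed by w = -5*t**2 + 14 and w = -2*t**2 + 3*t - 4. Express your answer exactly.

125/2

Set the curves equal: -5*t**2 + 14 = -2*t**2 + 3*t - 4, so -3*t**2 - 3*t + 18 = 0, which factors as -3*(t - 2)*(t + 3) = 0. The curves meet at t = -3, 2.
On [-3, 2], w = -5*t**2 + 14 is on top; that piece has area ∫[-3,2] (-3*t**2 - 3*t + 18) dt = 125/2.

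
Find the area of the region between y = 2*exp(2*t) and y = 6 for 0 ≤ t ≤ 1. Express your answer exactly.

The difference (2*exp(2*t)) - (6) = 2*exp(2*t) - 6 changes sign at t = log(3)/2 inside [0, 1], so split the integral there.
∫[0,log(3)/2] (2*exp(2*t) - 6) dt = 2 - log(27); the area of that piece is -2 + log(27).
∫[log(3)/2,1] (2*exp(2*t) - 6) dt = -9 + 3*log(3) + exp(2).
Total area = (-2 + log(27)) + (-9 + 3*log(3) + exp(2)) = -11 + 6*log(3) + exp(2).

-11 + 6*log(3) + exp(2)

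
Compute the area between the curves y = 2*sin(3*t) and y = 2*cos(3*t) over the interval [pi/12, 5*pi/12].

4*sqrt(2)/3

On [pi/12, 5*pi/12], (2*sin(3*t)) - (2*cos(3*t)) = 2*sin(3*t) - 2*cos(3*t) is ≥ 0 throughout, so the area is a single integral of |2*sin(3*t) - 2*cos(3*t)|.
∫[pi/12,5*pi/12] (2*sin(3*t) - 2*cos(3*t)) dt = 4*sqrt(2)/3.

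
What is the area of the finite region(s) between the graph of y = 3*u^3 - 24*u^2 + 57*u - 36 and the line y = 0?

The curve meets the u-axis where 3*u^3 - 24*u^2 + 57*u - 36 = 0, i.e. 3*(u - 4)*(u - 3)*(u - 1) = 0, at u = 1, 3, 4.
On [1, 3] the curve lies above the axis; ∫[1,3] (3*u^3 - 24*u^2 + 57*u - 36) du = 8, giving area 8.
On [3, 4] the curve lies below the axis; ∫[3,4] (3*u^3 - 24*u^2 + 57*u - 36) du = -5/4, giving area 5/4.
Total area = 8 + 5/4 = 37/4.

37/4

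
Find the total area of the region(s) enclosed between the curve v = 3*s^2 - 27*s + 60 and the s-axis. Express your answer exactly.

The curve meets the s-axis where 3*s^2 - 27*s + 60 = 0, i.e. 3*(s - 5)*(s - 4) = 0, at s = 4, 5.
On [4, 5] the curve lies below the axis; ∫[4,5] (3*s^2 - 27*s + 60) ds = -1/2, giving area 1/2.

1/2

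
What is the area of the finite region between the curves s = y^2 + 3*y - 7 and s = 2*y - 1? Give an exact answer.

Both boundary curves give s as a function of y, so integrate with respect to y. Setting them equal: y^2 + y - 6 = 0, i.e. (y - 2)*(y + 3) = 0, so they meet at y = -3, 2.
For y in [-3, 2], s = y^2 + 3*y - 7 is on the left; area = ∫[-3,2] (-(y^2 + y - 6)) dy = 125/6.

125/6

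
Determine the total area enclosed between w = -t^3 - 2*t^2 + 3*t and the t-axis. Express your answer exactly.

The curve meets the t-axis where -t^3 - 2*t^2 + 3*t = 0, i.e. -t*(t - 1)*(t + 3) = 0, at t = -3, 0, 1.
On [-3, 0] the curve lies below the axis; ∫[-3,0] (-t^3 - 2*t^2 + 3*t) dt = -45/4, giving area 45/4.
On [0, 1] the curve lies above the axis; ∫[0,1] (-t^3 - 2*t^2 + 3*t) dt = 7/12, giving area 7/12.
Total area = 45/4 + 7/12 = 71/6.

71/6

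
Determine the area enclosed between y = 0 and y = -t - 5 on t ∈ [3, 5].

On [3, 5], (0) - (-t - 5) = t + 5 is ≥ 0 throughout, so the area is a single integral of |t + 5|.
∫[3,5] (t + 5) dt = 18.

18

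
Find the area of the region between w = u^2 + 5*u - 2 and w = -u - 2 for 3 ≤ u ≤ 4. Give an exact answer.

100/3

On [3, 4], (u^2 + 5*u - 2) - (-u - 2) = u^2 + 6*u is ≥ 0 throughout, so the area is a single integral of |u^2 + 6*u|.
∫[3,4] (u^2 + 6*u) du = 100/3.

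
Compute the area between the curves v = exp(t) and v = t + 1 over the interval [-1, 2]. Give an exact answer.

On [-1, 2], (exp(t)) - (t + 1) = -t + exp(t) - 1 is ≥ 0 throughout, so the area is a single integral of |-t + exp(t) - 1|.
∫[-1,2] (-t + exp(t) - 1) dt = -9/2 - exp(-1) + exp(2).

-9/2 - exp(-1) + exp(2)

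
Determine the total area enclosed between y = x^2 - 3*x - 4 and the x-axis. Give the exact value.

The curve meets the x-axis where x^2 - 3*x - 4 = 0, i.e. (x - 4)*(x + 1) = 0, at x = -1, 4.
On [-1, 4] the curve lies below the axis; ∫[-1,4] (x^2 - 3*x - 4) dx = -125/6, giving area 125/6.

125/6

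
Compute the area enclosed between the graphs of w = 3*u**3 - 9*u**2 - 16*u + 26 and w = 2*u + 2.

243/2

Set the curves equal: 3*u**3 - 9*u**2 - 16*u + 26 = 2*u + 2, so 3*u**3 - 9*u**2 - 18*u + 24 = 0, which factors as 3*(u - 4)*(u - 1)*(u + 2) = 0. The curves meet at u = -2, 1, 4.
On [-2, 1], w = 3*u**3 - 9*u**2 - 16*u + 26 is on top; that piece has area ∫[-2,1] (3*u**3 - 9*u**2 - 18*u + 24) du = 243/4.
On [1, 4], w = 2*u + 2 is on top; that piece has area ∫[1,4] (-(3*u**3 - 9*u**2 - 18*u + 24)) du = 243/4.
Total enclosed area = 243/4 + 243/4 = 243/2.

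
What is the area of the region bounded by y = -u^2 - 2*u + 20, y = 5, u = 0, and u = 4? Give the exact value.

94/3

The difference (-u^2 - 2*u + 20) - (5) = -u^2 - 2*u + 15 changes sign at u = 3 inside [0, 4], so split the integral there.
∫[0,3] (-u^2 - 2*u + 15) du = 27.
∫[3,4] (-u^2 - 2*u + 15) du = -13/3; the area of that piece is 13/3.
Total area = 27 + 13/3 = 94/3.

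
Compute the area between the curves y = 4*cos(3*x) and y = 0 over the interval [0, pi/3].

8/3

The difference (4*cos(3*x)) - (0) = 4*cos(3*x) changes sign at x = pi/6 inside [0, pi/3], so split the integral there.
∫[0,pi/6] (4*cos(3*x)) dx = 4/3.
∫[pi/6,pi/3] (4*cos(3*x)) dx = -4/3; the area of that piece is 4/3.
Total area = 4/3 + 4/3 = 8/3.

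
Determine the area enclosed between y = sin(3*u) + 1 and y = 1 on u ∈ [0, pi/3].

On [0, pi/3], (sin(3*u) + 1) - (1) = sin(3*u) is ≥ 0 throughout, so the area is a single integral of |sin(3*u)|.
∫[0,pi/3] (sin(3*u)) du = 2/3.

2/3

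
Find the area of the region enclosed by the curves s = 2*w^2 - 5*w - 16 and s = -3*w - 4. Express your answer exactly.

125/3

Both boundary curves give s as a function of w, so integrate with respect to w. Setting them equal: 2*w^2 - 2*w - 12 = 0, i.e. 2*(w - 3)*(w + 2) = 0, so they meet at w = -2, 3.
For w in [-2, 3], s = 2*w^2 - 5*w - 16 is on the left; area = ∫[-2,3] (-(2*w^2 - 2*w - 12)) dw = 125/3.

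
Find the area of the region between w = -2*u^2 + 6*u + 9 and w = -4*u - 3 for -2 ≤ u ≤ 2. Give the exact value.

158/3

The difference (-2*u^2 + 6*u + 9) - (-4*u - 3) = -2*u^2 + 10*u + 12 changes sign at u = -1 inside [-2, 2], so split the integral there.
∫[-2,-1] (-2*u^2 + 10*u + 12) du = -23/3; the area of that piece is 23/3.
∫[-1,2] (-2*u^2 + 10*u + 12) du = 45.
Total area = 23/3 + 45 = 158/3.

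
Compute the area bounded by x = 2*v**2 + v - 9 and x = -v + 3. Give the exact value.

Both boundary curves give x as a function of v, so integrate with respect to v. Setting them equal: 2*v**2 + 2*v - 12 = 0, i.e. 2*(v - 2)*(v + 3) = 0, so they meet at v = -3, 2.
For v in [-3, 2], x = 2*v**2 + v - 9 is on the left; area = ∫[-3,2] (-(2*v**2 + 2*v - 12)) dv = 125/3.

125/3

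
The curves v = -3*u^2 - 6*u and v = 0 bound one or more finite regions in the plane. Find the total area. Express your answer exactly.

4

Set the curves equal: -3*u^2 - 6*u = 0, so -3*u^2 - 6*u = 0, which factors as -3*u*(u + 2) = 0. The curves meet at u = -2, 0.
On [-2, 0], v = -3*u^2 - 6*u is on top; that piece has area ∫[-2,0] (-3*u^2 - 6*u) du = 4.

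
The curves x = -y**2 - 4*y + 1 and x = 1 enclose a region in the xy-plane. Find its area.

32/3

Both boundary curves give x as a function of y, so integrate with respect to y. Setting them equal: -y**2 - 4*y = 0, i.e. -y*(y + 4) = 0, so they meet at y = -4, 0.
For y in [-4, 0], x = -y**2 - 4*y + 1 is on the right; area = ∫[-4,0] (-y**2 - 4*y) dy = 32/3.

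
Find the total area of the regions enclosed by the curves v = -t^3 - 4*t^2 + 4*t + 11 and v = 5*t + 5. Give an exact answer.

71/6

Set the curves equal: -t^3 - 4*t^2 + 4*t + 11 = 5*t + 5, so -t^3 - 4*t^2 - t + 6 = 0, which factors as -(t - 1)*(t + 2)*(t + 3) = 0. The curves meet at t = -3, -2, 1.
On [-3, -2], v = 5*t + 5 is on top; that piece has area ∫[-3,-2] (-(-t^3 - 4*t^2 - t + 6)) dt = 7/12.
On [-2, 1], v = -t^3 - 4*t^2 + 4*t + 11 is on top; that piece has area ∫[-2,1] (-t^3 - 4*t^2 - t + 6) dt = 45/4.
Total enclosed area = 7/12 + 45/4 = 71/6.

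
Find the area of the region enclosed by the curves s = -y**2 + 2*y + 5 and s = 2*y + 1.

Both boundary curves give s as a function of y, so integrate with respect to y. Setting them equal: -y**2 + 4 = 0, i.e. -(y - 2)*(y + 2) = 0, so they meet at y = -2, 2.
For y in [-2, 2], s = -y**2 + 2*y + 5 is on the right; area = ∫[-2,2] (-y**2 + 4) dy = 32/3.

32/3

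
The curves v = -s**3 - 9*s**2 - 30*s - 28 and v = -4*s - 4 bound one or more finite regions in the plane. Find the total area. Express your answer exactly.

Set the curves equal: -s**3 - 9*s**2 - 30*s - 28 = -4*s - 4, so -s**3 - 9*s**2 - 26*s - 24 = 0, which factors as -(s + 2)*(s + 3)*(s + 4) = 0. The curves meet at s = -4, -3, -2.
On [-4, -3], v = -4*s - 4 is on top; that piece has area ∫[-4,-3] (-(-s**3 - 9*s**2 - 26*s - 24)) ds = 1/4.
On [-3, -2], v = -s**3 - 9*s**2 - 30*s - 28 is on top; that piece has area ∫[-3,-2] (-s**3 - 9*s**2 - 26*s - 24) ds = 1/4.
Total enclosed area = 1/4 + 1/4 = 1/2.

1/2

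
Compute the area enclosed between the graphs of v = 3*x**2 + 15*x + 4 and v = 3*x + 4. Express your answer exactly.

Set the curves equal: 3*x**2 + 15*x + 4 = 3*x + 4, so 3*x**2 + 12*x = 0, which factors as 3*x*(x + 4) = 0. The curves meet at x = -4, 0.
On [-4, 0], v = 3*x + 4 is on top; that piece has area ∫[-4,0] (-(3*x**2 + 12*x)) dx = 32.

32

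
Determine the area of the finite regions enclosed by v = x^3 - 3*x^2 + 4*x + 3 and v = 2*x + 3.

Set the curves equal: x^3 - 3*x^2 + 4*x + 3 = 2*x + 3, so x^3 - 3*x^2 + 2*x = 0, which factors as x*(x - 2)*(x - 1) = 0. The curves meet at x = 0, 1, 2.
On [0, 1], v = x^3 - 3*x^2 + 4*x + 3 is on top; that piece has area ∫[0,1] (x^3 - 3*x^2 + 2*x) dx = 1/4.
On [1, 2], v = 2*x + 3 is on top; that piece has area ∫[1,2] (-(x^3 - 3*x^2 + 2*x)) dx = 1/4.
Total enclosed area = 1/4 + 1/4 = 1/2.

1/2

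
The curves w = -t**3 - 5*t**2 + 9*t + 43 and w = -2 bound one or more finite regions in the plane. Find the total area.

Set the curves equal: -t**3 - 5*t**2 + 9*t + 43 = -2, so -t**3 - 5*t**2 + 9*t + 45 = 0, which factors as -(t - 3)*(t + 3)*(t + 5) = 0. The curves meet at t = -5, -3, 3.
On [-5, -3], w = -2 is on top; that piece has area ∫[-5,-3] (-(-t**3 - 5*t**2 + 9*t + 45)) dt = 28/3.
On [-3, 3], w = -t**3 - 5*t**2 + 9*t + 43 is on top; that piece has area ∫[-3,3] (-t**3 - 5*t**2 + 9*t + 45) dt = 180.
Total enclosed area = 28/3 + 180 = 568/3.

568/3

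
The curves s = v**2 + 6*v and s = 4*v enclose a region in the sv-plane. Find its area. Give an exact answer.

4/3

Both boundary curves give s as a function of v, so integrate with respect to v. Setting them equal: v**2 + 2*v = 0, i.e. v*(v + 2) = 0, so they meet at v = -2, 0.
For v in [-2, 0], s = v**2 + 6*v is on the left; area = ∫[-2,0] (-(v**2 + 2*v)) dv = 4/3.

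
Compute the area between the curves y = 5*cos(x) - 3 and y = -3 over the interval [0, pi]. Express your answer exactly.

10

The difference (5*cos(x) - 3) - (-3) = 5*cos(x) changes sign at x = pi/2 inside [0, pi], so split the integral there.
∫[0,pi/2] (5*cos(x)) dx = 5.
∫[pi/2,pi] (5*cos(x)) dx = -5; the area of that piece is 5.
Total area = 5 + 5 = 10.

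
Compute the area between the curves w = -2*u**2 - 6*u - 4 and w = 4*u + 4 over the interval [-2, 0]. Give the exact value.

The difference (-2*u**2 - 6*u - 4) - (4*u + 4) = -2*u**2 - 10*u - 8 changes sign at u = -1 inside [-2, 0], so split the integral there.
∫[-2,-1] (-2*u**2 - 10*u - 8) du = 7/3.
∫[-1,0] (-2*u**2 - 10*u - 8) du = -11/3; the area of that piece is 11/3.
Total area = 7/3 + 11/3 = 6.

6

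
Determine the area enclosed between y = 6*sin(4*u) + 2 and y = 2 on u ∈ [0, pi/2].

The difference (6*sin(4*u) + 2) - (2) = 6*sin(4*u) changes sign at u = pi/4 inside [0, pi/2], so split the integral there.
∫[0,pi/4] (6*sin(4*u)) du = 3.
∫[pi/4,pi/2] (6*sin(4*u)) du = -3; the area of that piece is 3.
Total area = 3 + 3 = 6.

6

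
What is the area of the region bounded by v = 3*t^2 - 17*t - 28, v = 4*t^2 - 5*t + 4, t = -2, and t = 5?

1183/3

On [-2, 5], (3*t^2 - 17*t - 28) - (4*t^2 - 5*t + 4) = -t^2 - 12*t - 32 is ≤ 0 throughout, so the area is a single integral of |-t^2 - 12*t - 32|.
∫[-2,5] (-t^2 - 12*t - 32) dt = -1183/3; the area of that piece is 1183/3.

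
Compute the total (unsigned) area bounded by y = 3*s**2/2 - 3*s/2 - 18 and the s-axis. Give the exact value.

The curve meets the s-axis where 3*s**2/2 - 3*s/2 - 18 = 0, i.e. 3*(s - 4)*(s + 3)/2 = 0, at s = -3, 4.
On [-3, 4] the curve lies below the axis; ∫[-3,4] (3*s**2/2 - 3*s/2 - 18) ds = -343/4, giving area 343/4.

343/4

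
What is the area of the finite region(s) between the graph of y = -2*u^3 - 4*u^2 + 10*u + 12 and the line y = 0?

253/6

The curve meets the u-axis where -2*u^3 - 4*u^2 + 10*u + 12 = 0, i.e. -2*(u - 2)*(u + 1)*(u + 3) = 0, at u = -3, -1, 2.
On [-3, -1] the curve lies below the axis; ∫[-3,-1] (-2*u^3 - 4*u^2 + 10*u + 12) du = -32/3, giving area 32/3.
On [-1, 2] the curve lies above the axis; ∫[-1,2] (-2*u^3 - 4*u^2 + 10*u + 12) du = 63/2, giving area 63/2.
Total area = 32/3 + 63/2 = 253/6.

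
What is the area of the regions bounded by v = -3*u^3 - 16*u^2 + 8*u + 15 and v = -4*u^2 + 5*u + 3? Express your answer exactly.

253/4

Set the curves equal: -3*u^3 - 16*u^2 + 8*u + 15 = -4*u^2 + 5*u + 3, so -3*u^3 - 12*u^2 + 3*u + 12 = 0, which factors as -3*(u - 1)*(u + 1)*(u + 4) = 0. The curves meet at u = -4, -1, 1.
On [-4, -1], v = -4*u^2 + 5*u + 3 is on top; that piece has area ∫[-4,-1] (-(-3*u^3 - 12*u^2 + 3*u + 12)) du = 189/4.
On [-1, 1], v = -3*u^3 - 16*u^2 + 8*u + 15 is on top; that piece has area ∫[-1,1] (-3*u^3 - 12*u^2 + 3*u + 12) du = 16.
Total enclosed area = 189/4 + 16 = 253/4.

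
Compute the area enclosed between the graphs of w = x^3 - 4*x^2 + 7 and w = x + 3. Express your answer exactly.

Set the curves equal: x^3 - 4*x^2 + 7 = x + 3, so x^3 - 4*x^2 - x + 4 = 0, which factors as (x - 4)*(x - 1)*(x + 1) = 0. The curves meet at x = -1, 1, 4.
On [-1, 1], w = x^3 - 4*x^2 + 7 is on top; that piece has area ∫[-1,1] (x^3 - 4*x^2 - x + 4) dx = 16/3.
On [1, 4], w = x + 3 is on top; that piece has area ∫[1,4] (-(x^3 - 4*x^2 - x + 4)) dx = 63/4.
Total enclosed area = 16/3 + 63/4 = 253/12.

253/12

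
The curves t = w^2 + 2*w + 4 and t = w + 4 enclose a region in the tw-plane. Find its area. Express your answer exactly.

1/6

Both boundary curves give t as a function of w, so integrate with respect to w. Setting them equal: w^2 + w = 0, i.e. w*(w + 1) = 0, so they meet at w = -1, 0.
For w in [-1, 0], t = w^2 + 2*w + 4 is on the left; area = ∫[-1,0] (-(w^2 + w)) dw = 1/6.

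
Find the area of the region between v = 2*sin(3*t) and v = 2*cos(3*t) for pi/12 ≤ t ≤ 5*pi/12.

On [pi/12, 5*pi/12], (2*sin(3*t)) - (2*cos(3*t)) = 2*sin(3*t) - 2*cos(3*t) is ≥ 0 throughout, so the area is a single integral of |2*sin(3*t) - 2*cos(3*t)|.
∫[pi/12,5*pi/12] (2*sin(3*t) - 2*cos(3*t)) dt = 4*sqrt(2)/3.

4*sqrt(2)/3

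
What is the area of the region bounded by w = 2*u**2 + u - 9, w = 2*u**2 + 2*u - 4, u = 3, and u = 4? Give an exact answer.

17/2

On [3, 4], (2*u**2 + u - 9) - (2*u**2 + 2*u - 4) = -u - 5 is ≤ 0 throughout, so the area is a single integral of |-u - 5|.
∫[3,4] (-u - 5) du = -17/2; the area of that piece is 17/2.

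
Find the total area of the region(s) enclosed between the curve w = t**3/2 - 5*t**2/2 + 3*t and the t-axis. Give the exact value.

The curve meets the t-axis where t**3/2 - 5*t**2/2 + 3*t = 0, i.e. t*(t - 3)*(t - 2)/2 = 0, at t = 0, 2, 3.
On [0, 2] the curve lies above the axis; ∫[0,2] (t**3/2 - 5*t**2/2 + 3*t) dt = 4/3, giving area 4/3.
On [2, 3] the curve lies below the axis; ∫[2,3] (t**3/2 - 5*t**2/2 + 3*t) dt = -5/24, giving area 5/24.
Total area = 4/3 + 5/24 = 37/24.

37/24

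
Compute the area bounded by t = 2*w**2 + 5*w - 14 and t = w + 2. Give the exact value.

72

Both boundary curves give t as a function of w, so integrate with respect to w. Setting them equal: 2*w**2 + 4*w - 16 = 0, i.e. 2*(w - 2)*(w + 4) = 0, so they meet at w = -4, 2.
For w in [-4, 2], t = 2*w**2 + 5*w - 14 is on the left; area = ∫[-4,2] (-(2*w**2 + 4*w - 16)) dw = 72.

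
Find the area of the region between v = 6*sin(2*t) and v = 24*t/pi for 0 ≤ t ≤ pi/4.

3 - 3*pi/4

On [0, pi/4], (6*sin(2*t)) - (24*t/pi) = -24*t/pi + 6*sin(2*t) is ≥ 0 throughout, so the area is a single integral of |-24*t/pi + 6*sin(2*t)|.
∫[0,pi/4] (-24*t/pi + 6*sin(2*t)) dt = 3 - 3*pi/4.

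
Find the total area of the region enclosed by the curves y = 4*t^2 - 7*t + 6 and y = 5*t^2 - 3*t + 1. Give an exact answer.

Set the curves equal: 4*t^2 - 7*t + 6 = 5*t^2 - 3*t + 1, so -t^2 - 4*t + 5 = 0, which factors as -(t - 1)*(t + 5) = 0. The curves meet at t = -5, 1.
On [-5, 1], y = 4*t^2 - 7*t + 6 is on top; that piece has area ∫[-5,1] (-t^2 - 4*t + 5) dt = 36.

36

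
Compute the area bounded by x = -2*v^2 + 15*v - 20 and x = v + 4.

1/3

Both boundary curves give x as a function of v, so integrate with respect to v. Setting them equal: -2*v^2 + 14*v - 24 = 0, i.e. -2*(v - 4)*(v - 3) = 0, so they meet at v = 3, 4.
For v in [3, 4], x = -2*v^2 + 15*v - 20 is on the right; area = ∫[3,4] (-2*v^2 + 14*v - 24) dv = 1/3.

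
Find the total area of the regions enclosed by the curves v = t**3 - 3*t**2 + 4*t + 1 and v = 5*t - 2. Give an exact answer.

Set the curves equal: t**3 - 3*t**2 + 4*t + 1 = 5*t - 2, so t**3 - 3*t**2 - t + 3 = 0, which factors as (t - 3)*(t - 1)*(t + 1) = 0. The curves meet at t = -1, 1, 3.
On [-1, 1], v = t**3 - 3*t**2 + 4*t + 1 is on top; that piece has area ∫[-1,1] (t**3 - 3*t**2 - t + 3) dt = 4.
On [1, 3], v = 5*t - 2 is on top; that piece has area ∫[1,3] (-(t**3 - 3*t**2 - t + 3)) dt = 4.
Total enclosed area = 4 + 4 = 8.

8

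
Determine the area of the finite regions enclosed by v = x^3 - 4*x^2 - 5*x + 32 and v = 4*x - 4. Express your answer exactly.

Set the curves equal: x^3 - 4*x^2 - 5*x + 32 = 4*x - 4, so x^3 - 4*x^2 - 9*x + 36 = 0, which factors as (x - 4)*(x - 3)*(x + 3) = 0. The curves meet at x = -3, 3, 4.
On [-3, 3], v = x^3 - 4*x^2 - 5*x + 32 is on top; that piece has area ∫[-3,3] (x^3 - 4*x^2 - 9*x + 36) dx = 144.
On [3, 4], v = 4*x - 4 is on top; that piece has area ∫[3,4] (-(x^3 - 4*x^2 - 9*x + 36)) dx = 13/12.
Total enclosed area = 144 + 13/12 = 1741/12.

1741/12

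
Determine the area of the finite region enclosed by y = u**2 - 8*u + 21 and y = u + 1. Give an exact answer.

1/6

Set the curves equal: u**2 - 8*u + 21 = u + 1, so u**2 - 9*u + 20 = 0, which factors as (u - 5)*(u - 4) = 0. The curves meet at u = 4, 5.
On [4, 5], y = u + 1 is on top; that piece has area ∫[4,5] (-(u**2 - 9*u + 20)) du = 1/6.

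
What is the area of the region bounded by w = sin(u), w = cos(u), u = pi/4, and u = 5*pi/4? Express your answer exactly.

2*sqrt(2)

On [pi/4, 5*pi/4], (sin(u)) - (cos(u)) = sin(u) - cos(u) is ≥ 0 throughout, so the area is a single integral of |sin(u) - cos(u)|.
∫[pi/4,5*pi/4] (sin(u) - cos(u)) du = 2*sqrt(2).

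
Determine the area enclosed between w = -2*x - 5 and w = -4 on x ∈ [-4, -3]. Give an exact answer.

On [-4, -3], (-2*x - 5) - (-4) = -2*x - 1 is ≥ 0 throughout, so the area is a single integral of |-2*x - 1|.
∫[-4,-3] (-2*x - 1) dx = 6.

6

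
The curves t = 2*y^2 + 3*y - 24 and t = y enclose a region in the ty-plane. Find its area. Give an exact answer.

343/3

Both boundary curves give t as a function of y, so integrate with respect to y. Setting them equal: 2*y^2 + 2*y - 24 = 0, i.e. 2*(y - 3)*(y + 4) = 0, so they meet at y = -4, 3.
For y in [-4, 3], t = 2*y^2 + 3*y - 24 is on the left; area = ∫[-4,3] (-(2*y^2 + 2*y - 24)) dy = 343/3.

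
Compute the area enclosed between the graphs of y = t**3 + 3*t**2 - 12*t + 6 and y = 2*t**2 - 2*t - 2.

Set the curves equal: t**3 + 3*t**2 - 12*t + 6 = 2*t**2 - 2*t - 2, so t**3 + t**2 - 10*t + 8 = 0, which factors as (t - 2)*(t - 1)*(t + 4) = 0. The curves meet at t = -4, 1, 2.
On [-4, 1], y = t**3 + 3*t**2 - 12*t + 6 is on top; that piece has area ∫[-4,1] (t**3 + t**2 - 10*t + 8) dt = 875/12.
On [1, 2], y = 2*t**2 - 2*t - 2 is on top; that piece has area ∫[1,2] (-(t**3 + t**2 - 10*t + 8)) dt = 11/12.
Total enclosed area = 875/12 + 11/12 = 443/6.

443/6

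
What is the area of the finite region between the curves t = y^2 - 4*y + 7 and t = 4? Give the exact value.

Both boundary curves give t as a function of y, so integrate with respect to y. Setting them equal: y^2 - 4*y + 3 = 0, i.e. (y - 3)*(y - 1) = 0, so they meet at y = 1, 3.
For y in [1, 3], t = y^2 - 4*y + 7 is on the left; area = ∫[1,3] (-(y^2 - 4*y + 3)) dy = 4/3.

4/3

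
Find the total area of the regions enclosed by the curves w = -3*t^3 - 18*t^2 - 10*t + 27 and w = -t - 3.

Set the curves equal: -3*t^3 - 18*t^2 - 10*t + 27 = -t - 3, so -3*t^3 - 18*t^2 - 9*t + 30 = 0, which factors as -3*(t - 1)*(t + 2)*(t + 5) = 0. The curves meet at t = -5, -2, 1.
On [-5, -2], w = -t - 3 is on top; that piece has area ∫[-5,-2] (-(-3*t^3 - 18*t^2 - 9*t + 30)) dt = 243/4.
On [-2, 1], w = -3*t^3 - 18*t^2 - 10*t + 27 is on top; that piece has area ∫[-2,1] (-3*t^3 - 18*t^2 - 9*t + 30) dt = 243/4.
Total enclosed area = 243/4 + 243/4 = 243/2.

243/2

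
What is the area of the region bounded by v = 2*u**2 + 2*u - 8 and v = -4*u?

Set the curves equal: 2*u**2 + 2*u - 8 = -4*u, so 2*u**2 + 6*u - 8 = 0, which factors as 2*(u - 1)*(u + 4) = 0. The curves meet at u = -4, 1.
On [-4, 1], v = -4*u is on top; that piece has area ∫[-4,1] (-(2*u**2 + 6*u - 8)) du = 125/3.

125/3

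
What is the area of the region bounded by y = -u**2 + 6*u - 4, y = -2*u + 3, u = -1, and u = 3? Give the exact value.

24

The difference (-u**2 + 6*u - 4) - (-2*u + 3) = -u**2 + 8*u - 7 changes sign at u = 1 inside [-1, 3], so split the integral there.
∫[-1,1] (-u**2 + 8*u - 7) du = -44/3; the area of that piece is 44/3.
∫[1,3] (-u**2 + 8*u - 7) du = 28/3.
Total area = 44/3 + 28/3 = 24.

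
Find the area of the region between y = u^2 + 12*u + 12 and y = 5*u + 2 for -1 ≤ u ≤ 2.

On [-1, 2], (u^2 + 12*u + 12) - (5*u + 2) = u^2 + 7*u + 10 is ≥ 0 throughout, so the area is a single integral of |u^2 + 7*u + 10|.
∫[-1,2] (u^2 + 7*u + 10) du = 87/2.

87/2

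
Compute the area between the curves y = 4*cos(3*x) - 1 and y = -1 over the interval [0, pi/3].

The difference (4*cos(3*x) - 1) - (-1) = 4*cos(3*x) changes sign at x = pi/6 inside [0, pi/3], so split the integral there.
∫[0,pi/6] (4*cos(3*x)) dx = 4/3.
∫[pi/6,pi/3] (4*cos(3*x)) dx = -4/3; the area of that piece is 4/3.
Total area = 4/3 + 4/3 = 8/3.

8/3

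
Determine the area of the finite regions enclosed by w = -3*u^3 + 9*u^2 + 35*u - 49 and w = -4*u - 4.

Set the curves equal: -3*u^3 + 9*u^2 + 35*u - 49 = -4*u - 4, so -3*u^3 + 9*u^2 + 39*u - 45 = 0, which factors as -3*(u - 5)*(u - 1)*(u + 3) = 0. The curves meet at u = -3, 1, 5.
On [-3, 1], w = -4*u - 4 is on top; that piece has area ∫[-3,1] (-(-3*u^3 + 9*u^2 + 39*u - 45)) du = 192.
On [1, 5], w = -3*u^3 + 9*u^2 + 35*u - 49 is on top; that piece has area ∫[1,5] (-3*u^3 + 9*u^2 + 39*u - 45) du = 192.
Total enclosed area = 192 + 192 = 384.

384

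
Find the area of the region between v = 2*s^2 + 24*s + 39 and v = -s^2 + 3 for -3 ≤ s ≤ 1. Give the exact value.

86

The difference (2*s^2 + 24*s + 39) - (-s^2 + 3) = 3*s^2 + 24*s + 36 changes sign at s = -2 inside [-3, 1], so split the integral there.
∫[-3,-2] (3*s^2 + 24*s + 36) ds = -5; the area of that piece is 5.
∫[-2,1] (3*s^2 + 24*s + 36) ds = 81.
Total area = 5 + 81 = 86.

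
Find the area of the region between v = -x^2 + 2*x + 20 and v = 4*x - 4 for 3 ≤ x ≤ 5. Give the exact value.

10

The difference (-x^2 + 2*x + 20) - (4*x - 4) = -x^2 - 2*x + 24 changes sign at x = 4 inside [3, 5], so split the integral there.
∫[3,4] (-x^2 - 2*x + 24) dx = 14/3.
∫[4,5] (-x^2 - 2*x + 24) dx = -16/3; the area of that piece is 16/3.
Total area = 14/3 + 16/3 = 10.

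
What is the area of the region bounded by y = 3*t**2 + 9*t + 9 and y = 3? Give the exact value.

1/2

Set the curves equal: 3*t**2 + 9*t + 9 = 3, so 3*t**2 + 9*t + 6 = 0, which factors as 3*(t + 1)*(t + 2) = 0. The curves meet at t = -2, -1.
On [-2, -1], y = 3 is on top; that piece has area ∫[-2,-1] (-(3*t**2 + 9*t + 6)) dt = 1/2.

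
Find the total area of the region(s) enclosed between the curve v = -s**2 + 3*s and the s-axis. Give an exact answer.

9/2

The curve meets the s-axis where -s**2 + 3*s = 0, i.e. -s*(s - 3) = 0, at s = 0, 3.
On [0, 3] the curve lies above the axis; ∫[0,3] (-s**2 + 3*s) ds = 9/2, giving area 9/2.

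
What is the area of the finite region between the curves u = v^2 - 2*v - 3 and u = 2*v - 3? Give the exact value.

32/3

Both boundary curves give u as a function of v, so integrate with respect to v. Setting them equal: v^2 - 4*v = 0, i.e. v*(v - 4) = 0, so they meet at v = 0, 4.
For v in [0, 4], u = v^2 - 2*v - 3 is on the left; area = ∫[0,4] (-(v^2 - 4*v)) dv = 32/3.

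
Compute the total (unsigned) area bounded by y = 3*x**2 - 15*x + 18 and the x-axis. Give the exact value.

1/2

The curve meets the x-axis where 3*x**2 - 15*x + 18 = 0, i.e. 3*(x - 3)*(x - 2) = 0, at x = 2, 3.
On [2, 3] the curve lies below the axis; ∫[2,3] (3*x**2 - 15*x + 18) dx = -1/2, giving area 1/2.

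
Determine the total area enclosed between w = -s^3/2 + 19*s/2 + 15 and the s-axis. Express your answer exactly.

517/4

The curve meets the s-axis where -s^3/2 + 19*s/2 + 15 = 0, i.e. -(s - 5)*(s + 2)*(s + 3)/2 = 0, at s = -3, -2, 5.
On [-3, -2] the curve lies below the axis; ∫[-3,-2] (-s^3/2 + 19*s/2 + 15) ds = -5/8, giving area 5/8.
On [-2, 5] the curve lies above the axis; ∫[-2,5] (-s^3/2 + 19*s/2 + 15) ds = 1029/8, giving area 1029/8.
Total area = 5/8 + 1029/8 = 517/4.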